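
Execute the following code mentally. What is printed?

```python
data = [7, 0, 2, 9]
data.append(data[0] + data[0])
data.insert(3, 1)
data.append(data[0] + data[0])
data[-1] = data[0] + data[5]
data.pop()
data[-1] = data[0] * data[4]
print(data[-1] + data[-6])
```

70

append data[0]+data[0] = 7+7 = 14 → [7, 0, 2, 9, 14]
insert 1 at 3 → [7, 0, 2, 1, 9, 14]
append data[0]+data[0] = 7+7 = 14 → [7, 0, 2, 1, 9, 14, 14]
data[-1] = data[0]+data[5] = 7+14 = 21 → [7, 0, 2, 1, 9, 14, 21]
pop() removes 21 → [7, 0, 2, 1, 9, 14]
data[-1] = data[0]*data[4] = 7*9 = 63 → [7, 0, 2, 1, 9, 63]
data[-1]+data[-6] = 63+7 = 70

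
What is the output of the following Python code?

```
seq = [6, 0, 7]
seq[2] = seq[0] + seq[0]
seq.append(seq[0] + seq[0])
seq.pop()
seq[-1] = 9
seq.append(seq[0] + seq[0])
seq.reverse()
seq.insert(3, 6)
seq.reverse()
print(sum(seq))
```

seq[2] = seq[0]+seq[0] = 6+6 = 12 → [6, 0, 12]
append seq[0]+seq[0] = 6+6 = 12 → [6, 0, 12, 12]
pop() removes 12 → [6, 0, 12]
seq[-1] = 9 → [6, 0, 9]
append seq[0]+seq[0] = 6+6 = 12 → [6, 0, 9, 12]
reverse → [12, 9, 0, 6]
insert 6 at 3 → [12, 9, 0, 6, 6]
reverse → [6, 6, 0, 9, 12]
sum = 33

33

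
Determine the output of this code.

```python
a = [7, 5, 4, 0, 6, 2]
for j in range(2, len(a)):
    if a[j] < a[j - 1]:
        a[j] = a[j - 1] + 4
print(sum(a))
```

72

j=2: 4<5, a[2] = 5+4 = 9 → [7, 5, 9, 0, 6, 2]
j=3: 0<9, a[3] = 9+4 = 13 → [7, 5, 9, 13, 6, 2]
j=4: 6<13, a[4] = 13+4 = 17 → [7, 5, 9, 13, 17, 2]
j=5: 2<17, a[5] = 17+4 = 21 → [7, 5, 9, 13, 17, 21]
sum = 72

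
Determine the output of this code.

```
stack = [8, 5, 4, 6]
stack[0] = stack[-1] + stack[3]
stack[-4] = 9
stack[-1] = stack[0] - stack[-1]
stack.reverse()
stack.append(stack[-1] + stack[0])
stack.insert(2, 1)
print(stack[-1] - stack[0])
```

9

stack[0] = stack[-1]+stack[3] = 6+6 = 12 → [12, 5, 4, 6]
stack[-4] = 9 → [9, 5, 4, 6]
stack[-1] = stack[0]-stack[-1] = 9-6 = 3 → [9, 5, 4, 3]
reverse → [3, 4, 5, 9]
append stack[-1]+stack[0] = 9+3 = 12 → [3, 4, 5, 9, 12]
insert 1 at 2 → [3, 4, 1, 5, 9, 12]
stack[-1]-stack[0] = 12-3 = 9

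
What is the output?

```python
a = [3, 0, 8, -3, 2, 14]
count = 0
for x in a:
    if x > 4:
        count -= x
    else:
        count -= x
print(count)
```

-24

x=3: not >4, count = 0-3 = -3
x=0: not >4, count = (-3)-0 = -3
x=8: >4, count = (-3)-8 = -11
x=-3: not >4, count = (-11)-(-3) = -8
x=2: not >4, count = (-8)-2 = -10
x=14: >4, count = (-10)-14 = -24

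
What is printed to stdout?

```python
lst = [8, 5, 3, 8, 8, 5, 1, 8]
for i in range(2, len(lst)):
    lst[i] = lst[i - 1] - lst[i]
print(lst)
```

[8, 5, 2, -6, -14, -19, -20, -28]

i=2: lst[2] = 5-3 = 2 → [8, 5, 2, 8, 8, 5, 1, 8]
i=3: lst[3] = 2-8 = -6 → [8, 5, 2, -6, 8, 5, 1, 8]
i=4: lst[4] = (-6)-8 = -14 → [8, 5, 2, -6, -14, 5, 1, 8]
i=5: lst[5] = (-14)-5 = -19 → [8, 5, 2, -6, -14, -19, 1, 8]
i=6: lst[6] = (-19)-1 = -20 → [8, 5, 2, -6, -14, -19, -20, 8]
i=7: lst[7] = (-20)-8 = -28 → [8, 5, 2, -6, -14, -19, -20, -28]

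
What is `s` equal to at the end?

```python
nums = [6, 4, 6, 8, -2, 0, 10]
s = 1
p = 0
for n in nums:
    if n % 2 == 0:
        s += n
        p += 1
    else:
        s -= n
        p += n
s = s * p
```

231

n=6: even, s = 1+6 = 7; p=1
n=4: even, s = 7+4 = 11; p=2
n=6: even, s = 11+6 = 17; p=3
n=8: even, s = 17+8 = 25; p=4
n=-2: even, s = 25+(-2) = 23; p=5
n=0: even, s = 23+0 = 23; p=6
n=10: even, s = 23+10 = 33; p=7
s*p = 33*7 = 231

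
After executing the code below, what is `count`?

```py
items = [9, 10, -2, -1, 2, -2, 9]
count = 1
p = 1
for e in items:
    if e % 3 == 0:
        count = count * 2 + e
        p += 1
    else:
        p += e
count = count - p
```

21

e=9: %3==0, count = 1*2+9 = 11; p=2
e=10: not %3==0; p=12
e=-2: not %3==0; p=10
e=-1: not %3==0; p=9
e=2: not %3==0; p=11
e=-2: not %3==0; p=9
e=9: %3==0, count = 11*2+9 = 31; p=10
count-p = 31-10 = 21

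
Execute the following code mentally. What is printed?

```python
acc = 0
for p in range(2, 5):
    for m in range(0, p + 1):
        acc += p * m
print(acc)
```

64

p=2,m=0: acc = 0+0 = 0
p=2,m=1: acc = 0+2 = 2
p=2,m=2: acc = 2+4 = 6
p=3,m=0: acc = 6+0 = 6
p=3,m=1: acc = 6+3 = 9
p=3,m=2: acc = 9+6 = 15
p=3,m=3: acc = 15+9 = 24
p=4,m=0: acc = 24+0 = 24
p=4,m=1: acc = 24+4 = 28
p=4,m=2: acc = 28+8 = 36
p=4,m=3: acc = 36+12 = 48
p=4,m=4: acc = 48+16 = 64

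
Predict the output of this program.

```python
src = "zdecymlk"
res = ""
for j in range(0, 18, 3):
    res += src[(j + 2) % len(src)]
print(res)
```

j=0: add src[2]='e' → 'e'
j=3: add src[5]='m' → 'em'
j=6: add src[0]='z' → 'emz'
j=9: add src[3]='c' → 'emzc'
j=12: add src[6]='l' → 'emzcl'
j=15: add src[1]='d' → 'emzcld'

emzcld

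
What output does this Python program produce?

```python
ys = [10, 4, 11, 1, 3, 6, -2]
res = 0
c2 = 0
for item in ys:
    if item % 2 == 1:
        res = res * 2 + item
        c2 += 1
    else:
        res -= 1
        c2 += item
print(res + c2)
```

52

item=10: not odd, res = 0-1 = -1; c2=10
item=4: not odd, res = (-1)-1 = -2; c2=14
item=11: odd, res = (-2)*2+11 = 7; c2=15
item=1: odd, res = 7*2+1 = 15; c2=16
item=3: odd, res = 15*2+3 = 33; c2=17
item=6: not odd, res = 33-1 = 32; c2=23
item=-2: not odd, res = 32-1 = 31; c2=21
res+c2 = 31+21 = 52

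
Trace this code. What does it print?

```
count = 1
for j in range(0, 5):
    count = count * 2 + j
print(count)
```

58

j=0: count = 1*2+0 = 2
j=1: count = 2*2+1 = 5
j=2: count = 5*2+2 = 12
j=3: count = 12*2+3 = 27
j=4: count = 27*2+4 = 58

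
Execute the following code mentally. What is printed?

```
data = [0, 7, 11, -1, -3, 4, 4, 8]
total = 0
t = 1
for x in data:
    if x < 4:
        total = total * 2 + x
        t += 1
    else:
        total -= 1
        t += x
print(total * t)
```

x=0: <4, total = 0*2+0 = 0; t=2
x=7: not <4, total = 0-1 = -1; t=9
x=11: not <4, total = (-1)-1 = -2; t=20
x=-1: <4, total = (-2)*2+(-1) = -5; t=21
x=-3: <4, total = (-5)*2+(-3) = -13; t=22
x=4: not <4, total = (-13)-1 = -14; t=26
x=4: not <4, total = (-14)-1 = -15; t=30
x=8: not <4, total = (-15)-1 = -16; t=38
total*t = (-16)*38 = -608

-608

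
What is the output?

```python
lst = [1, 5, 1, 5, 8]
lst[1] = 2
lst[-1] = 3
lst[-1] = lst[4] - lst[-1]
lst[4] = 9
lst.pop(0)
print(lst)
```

[2, 1, 5, 9]

lst[1] = 2 → [1, 2, 1, 5, 8]
lst[-1] = 3 → [1, 2, 1, 5, 3]
lst[-1] = lst[4]-lst[-1] = 3-3 = 0 → [1, 2, 1, 5, 0]
lst[4] = 9 → [1, 2, 1, 5, 9]
pop(0) removes 1 → [2, 1, 5, 9]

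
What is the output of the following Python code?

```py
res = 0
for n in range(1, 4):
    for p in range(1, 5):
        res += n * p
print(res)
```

60

n=1,p=1: res = 0+1 = 1
n=1,p=2: res = 1+2 = 3
n=1,p=3: res = 3+3 = 6
n=1,p=4: res = 6+4 = 10
n=2,p=1: res = 10+2 = 12
n=2,p=2: res = 12+4 = 16
n=2,p=3: res = 16+6 = 22
n=2,p=4: res = 22+8 = 30
n=3,p=1: res = 30+3 = 33
n=3,p=2: res = 33+6 = 39
n=3,p=3: res = 39+9 = 48
n=3,p=4: res = 48+12 = 60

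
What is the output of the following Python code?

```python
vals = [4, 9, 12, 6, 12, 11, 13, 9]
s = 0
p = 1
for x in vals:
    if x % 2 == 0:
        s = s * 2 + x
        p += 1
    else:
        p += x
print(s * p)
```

x=4: even, s = 0*2+4 = 4; p=2
x=9: not even; p=11
x=12: even, s = 4*2+12 = 20; p=12
x=6: even, s = 20*2+6 = 46; p=13
x=12: even, s = 46*2+12 = 104; p=14
x=11: not even; p=25
x=13: not even; p=38
x=9: not even; p=47
s*p = 104*47 = 4888

4888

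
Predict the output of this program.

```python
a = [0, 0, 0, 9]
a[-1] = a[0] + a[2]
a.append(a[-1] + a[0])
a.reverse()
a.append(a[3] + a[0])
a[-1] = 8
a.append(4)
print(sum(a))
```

12

a[-1] = a[0]+a[2] = 0+0 = 0 → [0, 0, 0, 0]
append a[-1]+a[0] = 0+0 = 0 → [0, 0, 0, 0, 0]
reverse → [0, 0, 0, 0, 0]
append a[3]+a[0] = 0+0 = 0 → [0, 0, 0, 0, 0, 0]
a[-1] = 8 → [0, 0, 0, 0, 0, 8]
append 4 → [0, 0, 0, 0, 0, 8, 4]
sum = 12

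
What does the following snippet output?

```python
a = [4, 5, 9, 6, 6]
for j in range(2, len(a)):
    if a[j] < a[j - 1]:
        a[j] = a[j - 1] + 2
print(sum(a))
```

j=2: 9>=5, unchanged → [4, 5, 9, 6, 6]
j=3: 6<9, a[3] = 9+2 = 11 → [4, 5, 9, 11, 6]
j=4: 6<11, a[4] = 11+2 = 13 → [4, 5, 9, 11, 13]
sum = 42

42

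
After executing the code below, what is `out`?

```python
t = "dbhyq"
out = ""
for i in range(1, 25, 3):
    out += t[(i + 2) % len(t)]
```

'ybqhdybq'

i=1: add t[3]='y' → 'y'
i=4: add t[1]='b' → 'yb'
i=7: add t[4]='q' → 'ybq'
i=10: add t[2]='h' → 'ybqh'
i=13: add t[0]='d' → 'ybqhd'
i=16: add t[3]='y' → 'ybqhdy'
i=19: add t[1]='b' → 'ybqhdyb'
i=22: add t[4]='q' → 'ybqhdybq'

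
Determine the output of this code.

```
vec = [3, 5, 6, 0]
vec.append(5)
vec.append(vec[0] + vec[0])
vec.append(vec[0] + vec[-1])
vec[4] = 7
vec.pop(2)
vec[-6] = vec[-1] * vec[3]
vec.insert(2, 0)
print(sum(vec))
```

append 5 → [3, 5, 6, 0, 5]
append vec[0]+vec[0] = 3+3 = 6 → [3, 5, 6, 0, 5, 6]
append vec[0]+vec[-1] = 3+6 = 9 → [3, 5, 6, 0, 5, 6, 9]
vec[4] = 7 → [3, 5, 6, 0, 7, 6, 9]
pop(2) removes 6 → [3, 5, 0, 7, 6, 9]
vec[-6] = vec[-1]*vec[3] = 9*7 = 63 → [63, 5, 0, 7, 6, 9]
insert 0 at 2 → [63, 5, 0, 0, 7, 6, 9]
sum = 90

90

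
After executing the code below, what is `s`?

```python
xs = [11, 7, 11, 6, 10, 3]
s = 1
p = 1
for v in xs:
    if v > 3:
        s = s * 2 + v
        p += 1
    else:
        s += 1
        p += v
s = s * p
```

v=11: >3, s = 1*2+11 = 13; p=2
v=7: >3, s = 13*2+7 = 33; p=3
v=11: >3, s = 33*2+11 = 77; p=4
v=6: >3, s = 77*2+6 = 160; p=5
v=10: >3, s = 160*2+10 = 330; p=6
v=3: not >3, s = 330+1 = 331; p=9
s*p = 331*9 = 2979

2979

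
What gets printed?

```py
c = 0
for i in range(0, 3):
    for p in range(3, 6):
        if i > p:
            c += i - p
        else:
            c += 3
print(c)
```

27

i=0,p=3: not 0>3, c = 0+3 = 3
i=0,p=4: not 0>4, c = 3+3 = 6
i=0,p=5: not 0>5, c = 6+3 = 9
i=1,p=3: not 1>3, c = 9+3 = 12
i=1,p=4: not 1>4, c = 12+3 = 15
i=1,p=5: not 1>5, c = 15+3 = 18
i=2,p=3: not 2>3, c = 18+3 = 21
i=2,p=4: not 2>4, c = 21+3 = 24
i=2,p=5: not 2>5, c = 24+3 = 27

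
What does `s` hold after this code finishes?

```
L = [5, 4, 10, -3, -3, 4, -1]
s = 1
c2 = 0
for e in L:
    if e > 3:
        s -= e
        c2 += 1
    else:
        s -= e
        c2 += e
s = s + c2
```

-18

e=5: >3, s = 1-5 = -4; c2=1
e=4: >3, s = (-4)-4 = -8; c2=2
e=10: >3, s = (-8)-10 = -18; c2=3
e=-3: not >3, s = (-18)-(-3) = -15; c2=0
e=-3: not >3, s = (-15)-(-3) = -12; c2=-3
e=4: >3, s = (-12)-4 = -16; c2=-2
e=-1: not >3, s = (-16)-(-1) = -15; c2=-3
s+c2 = (-15)+(-3) = -18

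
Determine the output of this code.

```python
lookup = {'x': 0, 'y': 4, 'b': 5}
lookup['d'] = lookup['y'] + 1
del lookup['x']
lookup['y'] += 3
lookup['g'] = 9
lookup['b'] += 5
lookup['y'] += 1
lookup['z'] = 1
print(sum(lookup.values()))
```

33

lookup['d'] = lookup['y']+1 = 5 → {'x': 0, 'y': 4, 'b': 5, 'd': 5}
del 'x' → {'y': 4, 'b': 5, 'd': 5}
lookup['y'] = 4+3 = 7 → {'y': 7, 'b': 5, 'd': 5}
lookup['g'] = 9 → {'y': 7, 'b': 5, 'd': 5, 'g': 9}
lookup['b'] = 5+5 = 10 → {'y': 7, 'b': 10, 'd': 5, 'g': 9}
lookup['y'] = 7+1 = 8 → {'y': 8, 'b': 10, 'd': 5, 'g': 9}
lookup['z'] = 1 → {'y': 8, 'b': 10, 'd': 5, 'g': 9, 'z': 1}
sum of values = 33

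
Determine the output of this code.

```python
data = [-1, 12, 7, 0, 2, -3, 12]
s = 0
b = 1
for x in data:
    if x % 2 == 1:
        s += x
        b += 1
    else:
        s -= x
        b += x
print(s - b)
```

-53

x=-1: odd, s = 0+(-1) = -1; b=2
x=12: not odd, s = (-1)-12 = -13; b=14
x=7: odd, s = (-13)+7 = -6; b=15
x=0: not odd, s = (-6)-0 = -6; b=15
x=2: not odd, s = (-6)-2 = -8; b=17
x=-3: odd, s = (-8)+(-3) = -11; b=18
x=12: not odd, s = (-11)-12 = -23; b=30
s-b = (-23)-30 = -53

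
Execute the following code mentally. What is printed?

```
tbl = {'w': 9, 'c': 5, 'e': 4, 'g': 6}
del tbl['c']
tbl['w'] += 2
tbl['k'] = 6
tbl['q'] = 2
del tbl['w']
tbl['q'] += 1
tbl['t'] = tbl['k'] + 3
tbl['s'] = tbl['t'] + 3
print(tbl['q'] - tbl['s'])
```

-9

del 'c' → {'w': 9, 'e': 4, 'g': 6}
tbl['w'] = 9+2 = 11 → {'w': 11, 'e': 4, 'g': 6}
tbl['k'] = 6 → {'w': 11, 'e': 4, 'g': 6, 'k': 6}
tbl['q'] = 2 → {'w': 11, 'e': 4, 'g': 6, 'k': 6, 'q': 2}
del 'w' → {'e': 4, 'g': 6, 'k': 6, 'q': 2}
tbl['q'] = 2+1 = 3 → {'e': 4, 'g': 6, 'k': 6, 'q': 3}
tbl['t'] = tbl['k']+3 = 9 → {'e': 4, 'g': 6, 'k': 6, 'q': 3, 't': 9}
tbl['s'] = tbl['t']+3 = 12 → {'e': 4, 'g': 6, 'k': 6, 'q': 3, 't': 9, 's': 12}
tbl['q']-tbl['s'] = 3-12 = -9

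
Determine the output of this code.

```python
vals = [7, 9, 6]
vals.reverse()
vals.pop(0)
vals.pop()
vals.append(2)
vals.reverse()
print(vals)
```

reverse → [6, 9, 7]
pop(0) removes 6 → [9, 7]
pop() removes 7 → [9]
append 2 → [9, 2]
reverse → [2, 9]

[2, 9]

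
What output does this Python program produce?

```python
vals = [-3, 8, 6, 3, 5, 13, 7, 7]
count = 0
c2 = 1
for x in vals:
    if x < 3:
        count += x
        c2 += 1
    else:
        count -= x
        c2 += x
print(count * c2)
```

-2652

x=-3: <3, count = 0+(-3) = -3; c2=2
x=8: not <3, count = (-3)-8 = -11; c2=10
x=6: not <3, count = (-11)-6 = -17; c2=16
x=3: not <3, count = (-17)-3 = -20; c2=19
x=5: not <3, count = (-20)-5 = -25; c2=24
x=13: not <3, count = (-25)-13 = -38; c2=37
x=7: not <3, count = (-38)-7 = -45; c2=44
x=7: not <3, count = (-45)-7 = -52; c2=51
count*c2 = (-52)*51 = -2652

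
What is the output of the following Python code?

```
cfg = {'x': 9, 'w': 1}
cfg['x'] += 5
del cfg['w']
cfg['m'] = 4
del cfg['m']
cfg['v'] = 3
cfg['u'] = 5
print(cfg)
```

cfg['x'] = 9+5 = 14 → {'x': 14, 'w': 1}
del 'w' → {'x': 14}
cfg['m'] = 4 → {'x': 14, 'm': 4}
del 'm' → {'x': 14}
cfg['v'] = 3 → {'x': 14, 'v': 3}
cfg['u'] = 5 → {'x': 14, 'v': 3, 'u': 5}

{'x': 14, 'v': 3, 'u': 5}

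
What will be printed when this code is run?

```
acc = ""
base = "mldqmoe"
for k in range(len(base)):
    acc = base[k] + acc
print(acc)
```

k=0: prepend 'm' → 'm'
k=1: prepend 'l' → 'lm'
k=2: prepend 'd' → 'dlm'
k=3: prepend 'q' → 'qdlm'
k=4: prepend 'm' → 'mqdlm'
k=5: prepend 'o' → 'omqdlm'
k=6: prepend 'e' → 'eomqdlm'

eomqdlm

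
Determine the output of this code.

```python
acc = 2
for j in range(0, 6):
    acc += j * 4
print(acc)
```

j=0: acc = 2+0*4 = 2
j=1: acc = 2+1*4 = 6
j=2: acc = 6+2*4 = 14
j=3: acc = 14+3*4 = 26
j=4: acc = 26+4*4 = 42
j=5: acc = 42+5*4 = 62

62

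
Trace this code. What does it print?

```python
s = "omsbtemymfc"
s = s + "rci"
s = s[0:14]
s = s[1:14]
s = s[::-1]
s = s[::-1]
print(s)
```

msbtemymfcrci

+ 'rci' → 'omsbtemymfcrci'
slice [0:14] → 'omsbtemymfcrci'
slice [1:14] → 'msbtemymfcrci'
reverse → 'icrcfmymetbsm'
reverse → 'msbtemymfcrci'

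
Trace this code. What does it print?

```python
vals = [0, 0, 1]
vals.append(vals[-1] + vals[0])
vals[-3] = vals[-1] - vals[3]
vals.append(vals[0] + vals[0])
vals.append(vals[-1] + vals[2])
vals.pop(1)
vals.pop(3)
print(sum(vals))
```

append vals[-1]+vals[0] = 1+0 = 1 → [0, 0, 1, 1]
vals[-3] = vals[-1]-vals[3] = 1-1 = 0 → [0, 0, 1, 1]
append vals[0]+vals[0] = 0+0 = 0 → [0, 0, 1, 1, 0]
append vals[-1]+vals[2] = 0+1 = 1 → [0, 0, 1, 1, 0, 1]
pop(1) removes 0 → [0, 1, 1, 0, 1]
pop(3) removes 0 → [0, 1, 1, 1]
sum = 3

3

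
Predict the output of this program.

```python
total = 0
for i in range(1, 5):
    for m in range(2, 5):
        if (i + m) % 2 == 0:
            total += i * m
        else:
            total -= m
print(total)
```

30

i=1,m=2: odd sum, total = 0-2 = -2
i=1,m=3: even sum, total = (-2)+3 = 1
i=1,m=4: odd sum, total = 1-4 = -3
i=2,m=2: even sum, total = (-3)+4 = 1
i=2,m=3: odd sum, total = 1-3 = -2
i=2,m=4: even sum, total = (-2)+8 = 6
i=3,m=2: odd sum, total = 6-2 = 4
i=3,m=3: even sum, total = 4+9 = 13
i=3,m=4: odd sum, total = 13-4 = 9
i=4,m=2: even sum, total = 9+8 = 17
i=4,m=3: odd sum, total = 17-3 = 14
i=4,m=4: even sum, total = 14+16 = 30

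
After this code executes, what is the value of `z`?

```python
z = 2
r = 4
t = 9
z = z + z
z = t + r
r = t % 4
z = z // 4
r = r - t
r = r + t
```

z = 2+2 = 4
z = 9+4 = 13
r = 9%4 = 1
z = 13//4 = 3
r = 1-9 = -8
r = (-8)+9 = 1

3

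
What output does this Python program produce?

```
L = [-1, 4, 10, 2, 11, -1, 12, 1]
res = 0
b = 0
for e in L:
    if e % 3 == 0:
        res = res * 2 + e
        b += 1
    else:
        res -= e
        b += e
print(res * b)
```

-1053

e=-1: not %3==0, res = 0-(-1) = 1; b=-1
e=4: not %3==0, res = 1-4 = -3; b=3
e=10: not %3==0, res = (-3)-10 = -13; b=13
e=2: not %3==0, res = (-13)-2 = -15; b=15
e=11: not %3==0, res = (-15)-11 = -26; b=26
e=-1: not %3==0, res = (-26)-(-1) = -25; b=25
e=12: %3==0, res = (-25)*2+12 = -38; b=26
e=1: not %3==0, res = (-38)-1 = -39; b=27
res*b = (-39)*27 = -1053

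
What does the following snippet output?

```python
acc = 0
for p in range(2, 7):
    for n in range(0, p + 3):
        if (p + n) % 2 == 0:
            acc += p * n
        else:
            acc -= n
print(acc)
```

p=2,n=0: even sum, acc = 0+0 = 0
p=2,n=1: odd sum, acc = 0-1 = -1
p=2,n=2: even sum, acc = (-1)+4 = 3
p=2,n=3: odd sum, acc = 3-3 = 0
p=2,n=4: even sum, acc = 0+8 = 8
p=3,n=0: odd sum, acc = 8-0 = 8
p=3,n=1: even sum, acc = 8+3 = 11
p=3,n=2: odd sum, acc = 11-2 = 9
p=3,n=3: even sum, acc = 9+9 = 18
p=3,n=4: odd sum, acc = 18-4 = 14
p=3,n=5: even sum, acc = 14+15 = 29
p=4,n=0: even sum, acc = 29+0 = 29
p=4,n=1: odd sum, acc = 29-1 = 28
p=4,n=2: even sum, acc = 28+8 = 36
p=4,n=3: odd sum, acc = 36-3 = 33
p=4,n=4: even sum, acc = 33+16 = 49
p=4,n=5: odd sum, acc = 49-5 = 44
p=4,n=6: even sum, acc = 44+24 = 68
p=5,n=0: odd sum, acc = 68-0 = 68
p=5,n=1: even sum, acc = 68+5 = 73
p=5,n=2: odd sum, acc = 73-2 = 71
p=5,n=3: even sum, acc = 71+15 = 86
p=5,n=4: odd sum, acc = 86-4 = 82
p=5,n=5: even sum, acc = 82+25 = 107
p=5,n=6: odd sum, acc = 107-6 = 101
p=5,n=7: even sum, acc = 101+35 = 136
p=6,n=0: even sum, acc = 136+0 = 136
p=6,n=1: odd sum, acc = 136-1 = 135
p=6,n=2: even sum, acc = 135+12 = 147
p=6,n=3: odd sum, acc = 147-3 = 144
p=6,n=4: even sum, acc = 144+24 = 168
p=6,n=5: odd sum, acc = 168-5 = 163
p=6,n=6: even sum, acc = 163+36 = 199
p=6,n=7: odd sum, acc = 199-7 = 192
p=6,n=8: even sum, acc = 192+48 = 240

240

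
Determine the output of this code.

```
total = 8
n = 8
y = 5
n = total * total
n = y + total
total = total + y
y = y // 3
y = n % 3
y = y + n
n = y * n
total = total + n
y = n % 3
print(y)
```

2

n = 8*8 = 64
n = 5+8 = 13
total = 8+5 = 13
y = 5//3 = 1
y = 13%3 = 1
y = 1+13 = 14
n = 14*13 = 182
total = 13+182 = 195
y = 182%3 = 2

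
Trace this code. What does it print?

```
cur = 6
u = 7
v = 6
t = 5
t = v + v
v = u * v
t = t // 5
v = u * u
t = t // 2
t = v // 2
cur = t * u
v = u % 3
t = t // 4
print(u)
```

7

t = 6+6 = 12
v = 7*6 = 42
t = 12//5 = 2
v = 7*7 = 49
t = 2//2 = 1
t = 49//2 = 24
cur = 24*7 = 168
v = 7%3 = 1
t = 24//4 = 6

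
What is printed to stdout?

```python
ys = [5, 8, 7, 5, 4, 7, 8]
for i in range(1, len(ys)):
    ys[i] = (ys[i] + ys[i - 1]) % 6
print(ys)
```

i=1: ys[1] = (8+5)%6 = 1 → [5, 1, 7, 5, 4, 7, 8]
i=2: ys[2] = (7+1)%6 = 2 → [5, 1, 2, 5, 4, 7, 8]
i=3: ys[3] = (5+2)%6 = 1 → [5, 1, 2, 1, 4, 7, 8]
i=4: ys[4] = (4+1)%6 = 5 → [5, 1, 2, 1, 5, 7, 8]
i=5: ys[5] = (7+5)%6 = 0 → [5, 1, 2, 1, 5, 0, 8]
i=6: ys[6] = (8+0)%6 = 2 → [5, 1, 2, 1, 5, 0, 2]

[5, 1, 2, 1, 5, 0, 2]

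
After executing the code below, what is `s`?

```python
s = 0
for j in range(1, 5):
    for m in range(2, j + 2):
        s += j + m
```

60

j=1,m=2: s = 0+3 = 3
j=2,m=2: s = 3+4 = 7
j=2,m=3: s = 7+5 = 12
j=3,m=2: s = 12+5 = 17
j=3,m=3: s = 17+6 = 23
j=3,m=4: s = 23+7 = 30
j=4,m=2: s = 30+6 = 36
j=4,m=3: s = 36+7 = 43
j=4,m=4: s = 43+8 = 51
j=4,m=5: s = 51+9 = 60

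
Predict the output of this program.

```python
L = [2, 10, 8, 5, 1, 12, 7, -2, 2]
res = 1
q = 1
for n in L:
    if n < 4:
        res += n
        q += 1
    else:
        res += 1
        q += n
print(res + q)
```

n=2: <4, res = 1+2 = 3; q=2
n=10: not <4, res = 3+1 = 4; q=12
n=8: not <4, res = 4+1 = 5; q=20
n=5: not <4, res = 5+1 = 6; q=25
n=1: <4, res = 6+1 = 7; q=26
n=12: not <4, res = 7+1 = 8; q=38
n=7: not <4, res = 8+1 = 9; q=45
n=-2: <4, res = 9+(-2) = 7; q=46
n=2: <4, res = 7+2 = 9; q=47
res+q = 9+47 = 56

56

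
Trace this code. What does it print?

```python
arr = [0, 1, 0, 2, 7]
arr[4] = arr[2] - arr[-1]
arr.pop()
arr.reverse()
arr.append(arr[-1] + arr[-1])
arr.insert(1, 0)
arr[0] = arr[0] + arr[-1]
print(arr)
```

arr[4] = arr[2]-arr[-1] = 0-7 = -7 → [0, 1, 0, 2, -7]
pop() removes -7 → [0, 1, 0, 2]
reverse → [2, 0, 1, 0]
append arr[-1]+arr[-1] = 0+0 = 0 → [2, 0, 1, 0, 0]
insert 0 at 1 → [2, 0, 0, 1, 0, 0]
arr[0] = arr[0]+arr[-1] = 2+0 = 2 → [2, 0, 0, 1, 0, 0]

[2, 0, 0, 1, 0, 0]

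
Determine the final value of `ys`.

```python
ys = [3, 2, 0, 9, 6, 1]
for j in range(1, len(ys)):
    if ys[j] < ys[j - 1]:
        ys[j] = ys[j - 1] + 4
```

j=1: 2<3, ys[1] = 3+4 = 7 → [3, 7, 0, 9, 6, 1]
j=2: 0<7, ys[2] = 7+4 = 11 → [3, 7, 11, 9, 6, 1]
j=3: 9<11, ys[3] = 11+4 = 15 → [3, 7, 11, 15, 6, 1]
j=4: 6<15, ys[4] = 15+4 = 19 → [3, 7, 11, 15, 19, 1]
j=5: 1<19, ys[5] = 19+4 = 23 → [3, 7, 11, 15, 19, 23]

[3, 7, 11, 15, 19, 23]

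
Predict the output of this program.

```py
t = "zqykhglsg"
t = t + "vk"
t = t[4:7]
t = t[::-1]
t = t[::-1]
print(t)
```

+ 'vk' → 'zqykhglsgvk'
slice [4:7] → 'hgl'
reverse → 'lgh'
reverse → 'hgl'

hgl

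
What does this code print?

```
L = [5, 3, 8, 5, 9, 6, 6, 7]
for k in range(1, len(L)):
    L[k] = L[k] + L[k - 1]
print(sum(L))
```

207

k=1: L[1] = 3+5 = 8 → [5, 8, 8, 5, 9, 6, 6, 7]
k=2: L[2] = 8+8 = 16 → [5, 8, 16, 5, 9, 6, 6, 7]
k=3: L[3] = 5+16 = 21 → [5, 8, 16, 21, 9, 6, 6, 7]
k=4: L[4] = 9+21 = 30 → [5, 8, 16, 21, 30, 6, 6, 7]
k=5: L[5] = 6+30 = 36 → [5, 8, 16, 21, 30, 36, 6, 7]
k=6: L[6] = 6+36 = 42 → [5, 8, 16, 21, 30, 36, 42, 7]
k=7: L[7] = 7+42 = 49 → [5, 8, 16, 21, 30, 36, 42, 49]
sum = 207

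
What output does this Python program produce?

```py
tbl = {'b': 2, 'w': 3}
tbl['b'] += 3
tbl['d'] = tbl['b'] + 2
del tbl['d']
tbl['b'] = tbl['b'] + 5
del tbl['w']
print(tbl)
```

{'b': 10}

tbl['b'] = 2+3 = 5 → {'b': 5, 'w': 3}
tbl['d'] = tbl['b']+2 = 7 → {'b': 5, 'w': 3, 'd': 7}
del 'd' → {'b': 5, 'w': 3}
tbl['b'] = tbl['b']+5 = 10 → {'b': 10, 'w': 3}
del 'w' → {'b': 10}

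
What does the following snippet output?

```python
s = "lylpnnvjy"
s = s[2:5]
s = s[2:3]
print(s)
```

slice [2:5] → 'lpn'
slice [2:3] → 'n'

n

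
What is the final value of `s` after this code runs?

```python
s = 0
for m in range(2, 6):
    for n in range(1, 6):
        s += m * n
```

m=2,n=1: s = 0+2 = 2
m=2,n=2: s = 2+4 = 6
m=2,n=3: s = 6+6 = 12
m=2,n=4: s = 12+8 = 20
m=2,n=5: s = 20+10 = 30
m=3,n=1: s = 30+3 = 33
m=3,n=2: s = 33+6 = 39
m=3,n=3: s = 39+9 = 48
m=3,n=4: s = 48+12 = 60
m=3,n=5: s = 60+15 = 75
m=4,n=1: s = 75+4 = 79
m=4,n=2: s = 79+8 = 87
m=4,n=3: s = 87+12 = 99
m=4,n=4: s = 99+16 = 115
m=4,n=5: s = 115+20 = 135
m=5,n=1: s = 135+5 = 140
m=5,n=2: s = 140+10 = 150
m=5,n=3: s = 150+15 = 165
m=5,n=4: s = 165+20 = 185
m=5,n=5: s = 185+25 = 210

210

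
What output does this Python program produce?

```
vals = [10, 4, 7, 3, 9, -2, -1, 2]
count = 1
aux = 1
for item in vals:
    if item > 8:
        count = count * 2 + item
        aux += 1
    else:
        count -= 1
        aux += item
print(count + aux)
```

40

item=10: >8, count = 1*2+10 = 12; aux=2
item=4: not >8, count = 12-1 = 11; aux=6
item=7: not >8, count = 11-1 = 10; aux=13
item=3: not >8, count = 10-1 = 9; aux=16
item=9: >8, count = 9*2+9 = 27; aux=17
item=-2: not >8, count = 27-1 = 26; aux=15
item=-1: not >8, count = 26-1 = 25; aux=14
item=2: not >8, count = 25-1 = 24; aux=16
count+aux = 24+16 = 40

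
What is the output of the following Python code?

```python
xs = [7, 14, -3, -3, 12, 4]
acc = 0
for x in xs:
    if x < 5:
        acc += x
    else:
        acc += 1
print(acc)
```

1

x=7: not <5, acc = 0+1 = 1
x=14: not <5, acc = 1+1 = 2
x=-3: <5, acc = 2+(-3) = -1
x=-3: <5, acc = (-1)+(-3) = -4
x=12: not <5, acc = (-4)+1 = -3
x=4: <5, acc = (-3)+4 = 1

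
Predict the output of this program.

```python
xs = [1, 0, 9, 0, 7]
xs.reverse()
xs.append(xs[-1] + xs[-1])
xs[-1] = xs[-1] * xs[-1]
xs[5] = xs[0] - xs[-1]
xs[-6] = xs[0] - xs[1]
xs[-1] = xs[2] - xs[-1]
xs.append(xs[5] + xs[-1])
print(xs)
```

reverse → [7, 0, 9, 0, 1]
append xs[-1]+xs[-1] = 1+1 = 2 → [7, 0, 9, 0, 1, 2]
xs[-1] = xs[-1]*xs[-1] = 2*2 = 4 → [7, 0, 9, 0, 1, 4]
xs[5] = xs[0]-xs[-1] = 7-4 = 3 → [7, 0, 9, 0, 1, 3]
xs[-6] = xs[0]-xs[1] = 7-0 = 7 → [7, 0, 9, 0, 1, 3]
xs[-1] = xs[2]-xs[-1] = 9-3 = 6 → [7, 0, 9, 0, 1, 6]
append xs[5]+xs[-1] = 6+6 = 12 → [7, 0, 9, 0, 1, 6, 12]

[7, 0, 9, 0, 1, 6, 12]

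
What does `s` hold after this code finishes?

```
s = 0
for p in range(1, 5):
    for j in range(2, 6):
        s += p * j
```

p=1,j=2: s = 0+2 = 2
p=1,j=3: s = 2+3 = 5
p=1,j=4: s = 5+4 = 9
p=1,j=5: s = 9+5 = 14
p=2,j=2: s = 14+4 = 18
p=2,j=3: s = 18+6 = 24
p=2,j=4: s = 24+8 = 32
p=2,j=5: s = 32+10 = 42
p=3,j=2: s = 42+6 = 48
p=3,j=3: s = 48+9 = 57
p=3,j=4: s = 57+12 = 69
p=3,j=5: s = 69+15 = 84
p=4,j=2: s = 84+8 = 92
p=4,j=3: s = 92+12 = 104
p=4,j=4: s = 104+16 = 120
p=4,j=5: s = 120+20 = 140

140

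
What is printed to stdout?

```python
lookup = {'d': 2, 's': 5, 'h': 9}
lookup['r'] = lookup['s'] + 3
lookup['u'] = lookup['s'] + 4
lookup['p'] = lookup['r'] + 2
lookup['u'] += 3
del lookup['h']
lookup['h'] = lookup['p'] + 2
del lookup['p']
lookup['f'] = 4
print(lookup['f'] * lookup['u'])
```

lookup['r'] = lookup['s']+3 = 8 → {'d': 2, 's': 5, 'h': 9, 'r': 8}
lookup['u'] = lookup['s']+4 = 9 → {'d': 2, 's': 5, 'h': 9, 'r': 8, 'u': 9}
lookup['p'] = lookup['r']+2 = 10 → {'d': 2, 's': 5, 'h': 9, 'r': 8, 'u': 9, 'p': 10}
lookup['u'] = 9+3 = 12 → {'d': 2, 's': 5, 'h': 9, 'r': 8, 'u': 12, 'p': 10}
del 'h' → {'d': 2, 's': 5, 'r': 8, 'u': 12, 'p': 10}
lookup['h'] = lookup['p']+2 = 12 → {'d': 2, 's': 5, 'r': 8, 'u': 12, 'p': 10, 'h': 12}
del 'p' → {'d': 2, 's': 5, 'r': 8, 'u': 12, 'h': 12}
lookup['f'] = 4 → {'d': 2, 's': 5, 'r': 8, 'u': 12, 'h': 12, 'f': 4}
lookup['f']*lookup['u'] = 4*12 = 48

48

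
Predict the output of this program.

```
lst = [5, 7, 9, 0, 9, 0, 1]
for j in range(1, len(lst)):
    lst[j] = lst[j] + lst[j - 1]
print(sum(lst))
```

150

j=1: lst[1] = 7+5 = 12 → [5, 12, 9, 0, 9, 0, 1]
j=2: lst[2] = 9+12 = 21 → [5, 12, 21, 0, 9, 0, 1]
j=3: lst[3] = 0+21 = 21 → [5, 12, 21, 21, 9, 0, 1]
j=4: lst[4] = 9+21 = 30 → [5, 12, 21, 21, 30, 0, 1]
j=5: lst[5] = 0+30 = 30 → [5, 12, 21, 21, 30, 30, 1]
j=6: lst[6] = 1+30 = 31 → [5, 12, 21, 21, 30, 30, 31]
sum = 150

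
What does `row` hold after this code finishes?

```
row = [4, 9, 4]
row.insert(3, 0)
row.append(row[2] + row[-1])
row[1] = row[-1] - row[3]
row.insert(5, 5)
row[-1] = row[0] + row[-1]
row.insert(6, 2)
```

[4, 4, 4, 0, 4, 9, 2]

insert 0 at 3 → [4, 9, 4, 0]
append row[2]+row[-1] = 4+0 = 4 → [4, 9, 4, 0, 4]
row[1] = row[-1]-row[3] = 4-0 = 4 → [4, 4, 4, 0, 4]
insert 5 at 5 → [4, 4, 4, 0, 4, 5]
row[-1] = row[0]+row[-1] = 4+5 = 9 → [4, 4, 4, 0, 4, 9]
insert 2 at 6 → [4, 4, 4, 0, 4, 9, 2]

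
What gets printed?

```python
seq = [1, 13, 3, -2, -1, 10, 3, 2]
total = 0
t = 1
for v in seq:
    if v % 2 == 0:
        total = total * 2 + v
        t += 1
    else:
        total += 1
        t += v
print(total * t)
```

v=1: not even, total = 0+1 = 1; t=2
v=13: not even, total = 1+1 = 2; t=15
v=3: not even, total = 2+1 = 3; t=18
v=-2: even, total = 3*2+(-2) = 4; t=19
v=-1: not even, total = 4+1 = 5; t=18
v=10: even, total = 5*2+10 = 20; t=19
v=3: not even, total = 20+1 = 21; t=22
v=2: even, total = 21*2+2 = 44; t=23
total*t = 44*23 = 1012

1012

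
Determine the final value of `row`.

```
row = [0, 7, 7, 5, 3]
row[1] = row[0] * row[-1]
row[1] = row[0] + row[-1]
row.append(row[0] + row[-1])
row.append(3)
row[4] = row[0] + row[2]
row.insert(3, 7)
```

row[1] = row[0]*row[-1] = 0*3 = 0 → [0, 0, 7, 5, 3]
row[1] = row[0]+row[-1] = 0+3 = 3 → [0, 3, 7, 5, 3]
append row[0]+row[-1] = 0+3 = 3 → [0, 3, 7, 5, 3, 3]
append 3 → [0, 3, 7, 5, 3, 3, 3]
row[4] = row[0]+row[2] = 0+7 = 7 → [0, 3, 7, 5, 7, 3, 3]
insert 7 at 3 → [0, 3, 7, 7, 5, 7, 3, 3]

[0, 3, 7, 7, 5, 7, 3, 3]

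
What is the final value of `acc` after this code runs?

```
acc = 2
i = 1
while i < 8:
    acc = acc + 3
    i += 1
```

i=1: acc = 2+3 = 5
i=2: acc = 5+3 = 8
i=3: acc = 8+3 = 11
i=4: acc = 11+3 = 14
i=5: acc = 14+3 = 17
i=6: acc = 17+3 = 20
i=7: acc = 20+3 = 23

23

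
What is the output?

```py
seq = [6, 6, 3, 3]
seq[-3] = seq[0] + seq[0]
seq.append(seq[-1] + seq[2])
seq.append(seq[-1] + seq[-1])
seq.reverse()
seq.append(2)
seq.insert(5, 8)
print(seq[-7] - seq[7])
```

seq[-3] = seq[0]+seq[0] = 6+6 = 12 → [6, 12, 3, 3]
append seq[-1]+seq[2] = 3+3 = 6 → [6, 12, 3, 3, 6]
append seq[-1]+seq[-1] = 6+6 = 12 → [6, 12, 3, 3, 6, 12]
reverse → [12, 6, 3, 3, 12, 6]
append 2 → [12, 6, 3, 3, 12, 6, 2]
insert 8 at 5 → [12, 6, 3, 3, 12, 8, 6, 2]
seq[-7]-seq[7] = 6-2 = 4

4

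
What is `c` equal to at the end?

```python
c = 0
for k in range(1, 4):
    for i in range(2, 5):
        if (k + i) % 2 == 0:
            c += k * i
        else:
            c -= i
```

9

k=1,i=2: odd sum, c = 0-2 = -2
k=1,i=3: even sum, c = (-2)+3 = 1
k=1,i=4: odd sum, c = 1-4 = -3
k=2,i=2: even sum, c = (-3)+4 = 1
k=2,i=3: odd sum, c = 1-3 = -2
k=2,i=4: even sum, c = (-2)+8 = 6
k=3,i=2: odd sum, c = 6-2 = 4
k=3,i=3: even sum, c = 4+9 = 13
k=3,i=4: odd sum, c = 13-4 = 9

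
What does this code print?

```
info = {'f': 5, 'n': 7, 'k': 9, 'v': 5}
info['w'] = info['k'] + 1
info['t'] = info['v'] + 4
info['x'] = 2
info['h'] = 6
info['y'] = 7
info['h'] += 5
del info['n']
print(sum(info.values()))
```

58

info['w'] = info['k']+1 = 10 → {'f': 5, 'n': 7, 'k': 9, 'v': 5, 'w': 10}
info['t'] = info['v']+4 = 9 → {'f': 5, 'n': 7, 'k': 9, 'v': 5, 'w': 10, 't': 9}
info['x'] = 2 → {'f': 5, 'n': 7, 'k': 9, 'v': 5, 'w': 10, 't': 9, 'x': 2}
info['h'] = 6 → {'f': 5, 'n': 7, 'k': 9, 'v': 5, 'w': 10, 't': 9, 'x': 2, 'h': 6}
info['y'] = 7 → {'f': 5, 'n': 7, 'k': 9, 'v': 5, 'w': 10, 't': 9, 'x': 2, 'h': 6, 'y': 7}
info['h'] = 6+5 = 11 → {'f': 5, 'n': 7, 'k': 9, 'v': 5, 'w': 10, 't': 9, 'x': 2, 'h': 11, 'y': 7}
del 'n' → {'f': 5, 'k': 9, 'v': 5, 'w': 10, 't': 9, 'x': 2, 'h': 11, 'y': 7}
sum of values = 58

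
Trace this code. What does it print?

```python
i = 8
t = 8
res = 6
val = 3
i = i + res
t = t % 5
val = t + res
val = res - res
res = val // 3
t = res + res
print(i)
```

14

i = 8+6 = 14
t = 8%5 = 3
val = 3+6 = 9
val = 6-6 = 0
res = 0//3 = 0
t = 0+0 = 0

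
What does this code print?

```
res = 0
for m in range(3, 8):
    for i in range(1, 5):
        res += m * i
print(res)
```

250

m=3,i=1: res = 0+3 = 3
m=3,i=2: res = 3+6 = 9
m=3,i=3: res = 9+9 = 18
m=3,i=4: res = 18+12 = 30
m=4,i=1: res = 30+4 = 34
m=4,i=2: res = 34+8 = 42
m=4,i=3: res = 42+12 = 54
m=4,i=4: res = 54+16 = 70
m=5,i=1: res = 70+5 = 75
m=5,i=2: res = 75+10 = 85
m=5,i=3: res = 85+15 = 100
m=5,i=4: res = 100+20 = 120
m=6,i=1: res = 120+6 = 126
m=6,i=2: res = 126+12 = 138
m=6,i=3: res = 138+18 = 156
m=6,i=4: res = 156+24 = 180
m=7,i=1: res = 180+7 = 187
m=7,i=2: res = 187+14 = 201
m=7,i=3: res = 201+21 = 222
m=7,i=4: res = 222+28 = 250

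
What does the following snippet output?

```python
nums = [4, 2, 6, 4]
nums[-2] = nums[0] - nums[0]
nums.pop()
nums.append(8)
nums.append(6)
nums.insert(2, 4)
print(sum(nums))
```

nums[-2] = nums[0]-nums[0] = 4-4 = 0 → [4, 2, 0, 4]
pop() removes 4 → [4, 2, 0]
append 8 → [4, 2, 0, 8]
append 6 → [4, 2, 0, 8, 6]
insert 4 at 2 → [4, 2, 4, 0, 8, 6]
sum = 24

24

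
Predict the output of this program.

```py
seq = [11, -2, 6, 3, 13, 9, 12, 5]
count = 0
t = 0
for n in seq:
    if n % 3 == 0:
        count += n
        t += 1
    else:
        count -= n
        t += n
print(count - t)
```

n=11: not %3==0, count = 0-11 = -11; t=11
n=-2: not %3==0, count = (-11)-(-2) = -9; t=9
n=6: %3==0, count = (-9)+6 = -3; t=10
n=3: %3==0, count = (-3)+3 = 0; t=11
n=13: not %3==0, count = 0-13 = -13; t=24
n=9: %3==0, count = (-13)+9 = -4; t=25
n=12: %3==0, count = (-4)+12 = 8; t=26
n=5: not %3==0, count = 8-5 = 3; t=31
count-t = 3-31 = -28

-28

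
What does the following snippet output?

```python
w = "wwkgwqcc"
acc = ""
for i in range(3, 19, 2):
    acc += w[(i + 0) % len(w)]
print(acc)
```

i=3: add w[3]='g' → 'g'
i=5: add w[5]='q' → 'gq'
i=7: add w[7]='c' → 'gqc'
i=9: add w[1]='w' → 'gqcw'
i=11: add w[3]='g' → 'gqcwg'
i=13: add w[5]='q' → 'gqcwgq'
i=15: add w[7]='c' → 'gqcwgqc'
i=17: add w[1]='w' → 'gqcwgqcw'

gqcwgqcw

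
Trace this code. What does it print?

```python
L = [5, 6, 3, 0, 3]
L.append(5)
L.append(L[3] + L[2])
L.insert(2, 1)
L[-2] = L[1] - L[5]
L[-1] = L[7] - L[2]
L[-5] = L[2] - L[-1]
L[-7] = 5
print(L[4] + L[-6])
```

1

append 5 → [5, 6, 3, 0, 3, 5]
append L[3]+L[2] = 0+3 = 3 → [5, 6, 3, 0, 3, 5, 3]
insert 1 at 2 → [5, 6, 1, 3, 0, 3, 5, 3]
L[-2] = L[1]-L[5] = 6-3 = 3 → [5, 6, 1, 3, 0, 3, 3, 3]
L[-1] = L[7]-L[2] = 3-1 = 2 → [5, 6, 1, 3, 0, 3, 3, 2]
L[-5] = L[2]-L[-1] = 1-2 = -1 → [5, 6, 1, -1, 0, 3, 3, 2]
L[-7] = 5 → [5, 5, 1, -1, 0, 3, 3, 2]
L[4]+L[-6] = 0+1 = 1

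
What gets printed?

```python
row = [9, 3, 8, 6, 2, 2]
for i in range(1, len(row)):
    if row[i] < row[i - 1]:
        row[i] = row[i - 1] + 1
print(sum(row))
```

i=1: 3<9, row[1] = 9+1 = 10 → [9, 10, 8, 6, 2, 2]
i=2: 8<10, row[2] = 10+1 = 11 → [9, 10, 11, 6, 2, 2]
i=3: 6<11, row[3] = 11+1 = 12 → [9, 10, 11, 12, 2, 2]
i=4: 2<12, row[4] = 12+1 = 13 → [9, 10, 11, 12, 13, 2]
i=5: 2<13, row[5] = 13+1 = 14 → [9, 10, 11, 12, 13, 14]
sum = 69

69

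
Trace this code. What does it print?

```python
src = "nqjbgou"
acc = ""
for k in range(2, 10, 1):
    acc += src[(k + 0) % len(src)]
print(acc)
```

k=2: add src[2]='j' → 'j'
k=3: add src[3]='b' → 'jb'
k=4: add src[4]='g' → 'jbg'
k=5: add src[5]='o' → 'jbgo'
k=6: add src[6]='u' → 'jbgou'
k=7: add src[0]='n' → 'jbgoun'
k=8: add src[1]='q' → 'jbgounq'
k=9: add src[2]='j' → 'jbgounqj'

jbgounqj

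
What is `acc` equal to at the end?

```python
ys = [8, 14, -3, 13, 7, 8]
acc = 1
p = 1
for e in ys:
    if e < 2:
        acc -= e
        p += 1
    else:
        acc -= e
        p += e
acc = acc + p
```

6

e=8: not <2, acc = 1-8 = -7; p=9
e=14: not <2, acc = (-7)-14 = -21; p=23
e=-3: <2, acc = (-21)-(-3) = -18; p=24
e=13: not <2, acc = (-18)-13 = -31; p=37
e=7: not <2, acc = (-31)-7 = -38; p=44
e=8: not <2, acc = (-38)-8 = -46; p=52
acc+p = (-46)+52 = 6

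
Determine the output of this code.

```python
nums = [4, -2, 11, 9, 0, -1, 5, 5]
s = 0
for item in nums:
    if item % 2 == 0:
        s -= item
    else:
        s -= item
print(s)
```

item=4: even, s = 0-4 = -4
item=-2: even, s = (-4)-(-2) = -2
item=11: not even, s = (-2)-11 = -13
item=9: not even, s = (-13)-9 = -22
item=0: even, s = (-22)-0 = -22
item=-1: not even, s = (-22)-(-1) = -21
item=5: not even, s = (-21)-5 = -26
item=5: not even, s = (-26)-5 = -31

-31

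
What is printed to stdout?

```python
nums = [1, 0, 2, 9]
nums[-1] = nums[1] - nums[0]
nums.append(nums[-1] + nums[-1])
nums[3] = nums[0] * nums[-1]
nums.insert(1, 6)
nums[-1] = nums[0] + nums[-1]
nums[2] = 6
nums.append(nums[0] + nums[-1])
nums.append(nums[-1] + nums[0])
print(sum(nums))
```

13

nums[-1] = nums[1]-nums[0] = 0-1 = -1 → [1, 0, 2, -1]
append nums[-1]+nums[-1] = (-1)+(-1) = -2 → [1, 0, 2, -1, -2]
nums[3] = nums[0]*nums[-1] = 1*(-2) = -2 → [1, 0, 2, -2, -2]
insert 6 at 1 → [1, 6, 0, 2, -2, -2]
nums[-1] = nums[0]+nums[-1] = 1+(-2) = -1 → [1, 6, 0, 2, -2, -1]
nums[2] = 6 → [1, 6, 6, 2, -2, -1]
append nums[0]+nums[-1] = 1+(-1) = 0 → [1, 6, 6, 2, -2, -1, 0]
append nums[-1]+nums[0] = 0+1 = 1 → [1, 6, 6, 2, -2, -1, 0, 1]
sum = 13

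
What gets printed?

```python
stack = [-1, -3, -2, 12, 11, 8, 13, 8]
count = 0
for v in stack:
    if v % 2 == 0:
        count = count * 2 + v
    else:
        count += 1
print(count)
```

v=-1: not even, count = 0+1 = 1
v=-3: not even, count = 1+1 = 2
v=-2: even, count = 2*2+(-2) = 2
v=12: even, count = 2*2+12 = 16
v=11: not even, count = 16+1 = 17
v=8: even, count = 17*2+8 = 42
v=13: not even, count = 42+1 = 43
v=8: even, count = 43*2+8 = 94

94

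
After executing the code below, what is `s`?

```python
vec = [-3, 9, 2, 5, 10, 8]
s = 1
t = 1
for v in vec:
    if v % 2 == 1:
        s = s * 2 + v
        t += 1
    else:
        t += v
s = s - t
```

v=-3: odd, s = 1*2+(-3) = -1; t=2
v=9: odd, s = (-1)*2+9 = 7; t=3
v=2: not odd; t=5
v=5: odd, s = 7*2+5 = 19; t=6
v=10: not odd; t=16
v=8: not odd; t=24
s-t = 19-24 = -5

-5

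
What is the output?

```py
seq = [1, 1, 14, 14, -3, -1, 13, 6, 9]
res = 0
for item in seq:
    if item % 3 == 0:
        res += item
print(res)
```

item=1: not %3==0
item=1: not %3==0
item=14: not %3==0
item=14: not %3==0
item=-3: %3==0, res = 0+(-3) = -3
item=-1: not %3==0
item=13: not %3==0
item=6: %3==0, res = (-3)+6 = 3
item=9: %3==0, res = 3+9 = 12

12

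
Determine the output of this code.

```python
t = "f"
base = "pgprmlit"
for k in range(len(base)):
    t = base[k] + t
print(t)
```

tilmrpgpf

k=0: prepend 'p' → 'pf'
k=1: prepend 'g' → 'gpf'
k=2: prepend 'p' → 'pgpf'
k=3: prepend 'r' → 'rpgpf'
k=4: prepend 'm' → 'mrpgpf'
k=5: prepend 'l' → 'lmrpgpf'
k=6: prepend 'i' → 'ilmrpgpf'
k=7: prepend 't' → 'tilmrpgpf'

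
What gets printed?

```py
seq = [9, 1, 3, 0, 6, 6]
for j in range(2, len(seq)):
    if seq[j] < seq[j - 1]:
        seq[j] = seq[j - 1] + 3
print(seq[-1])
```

6

j=2: 3>=1, unchanged → [9, 1, 3, 0, 6, 6]
j=3: 0<3, seq[3] = 3+3 = 6 → [9, 1, 3, 6, 6, 6]
j=4: 6>=6, unchanged → [9, 1, 3, 6, 6, 6]
j=5: 6>=6, unchanged → [9, 1, 3, 6, 6, 6]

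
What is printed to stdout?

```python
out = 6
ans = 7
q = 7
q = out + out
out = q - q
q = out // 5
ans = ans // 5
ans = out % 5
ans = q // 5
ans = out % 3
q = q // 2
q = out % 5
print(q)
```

0

q = 6+6 = 12
out = 12-12 = 0
q = 0//5 = 0
ans = 7//5 = 1
ans = 0%5 = 0
ans = 0//5 = 0
ans = 0%3 = 0
q = 0//2 = 0
q = 0%5 = 0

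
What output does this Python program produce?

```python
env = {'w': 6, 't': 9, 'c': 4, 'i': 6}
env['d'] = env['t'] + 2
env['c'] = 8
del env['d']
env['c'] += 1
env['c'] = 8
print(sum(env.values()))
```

29

env['d'] = env['t']+2 = 11 → {'w': 6, 't': 9, 'c': 4, 'i': 6, 'd': 11}
env['c'] = 8 → {'w': 6, 't': 9, 'c': 8, 'i': 6, 'd': 11}
del 'd' → {'w': 6, 't': 9, 'c': 8, 'i': 6}
env['c'] = 8+1 = 9 → {'w': 6, 't': 9, 'c': 9, 'i': 6}
env['c'] = 8 → {'w': 6, 't': 9, 'c': 8, 'i': 6}
sum of values = 29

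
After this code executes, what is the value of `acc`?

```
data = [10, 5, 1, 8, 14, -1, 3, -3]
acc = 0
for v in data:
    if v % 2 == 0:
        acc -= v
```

-32

v=10: even, acc = 0-10 = -10
v=5: not even
v=1: not even
v=8: even, acc = (-10)-8 = -18
v=14: even, acc = (-18)-14 = -32
v=-1: not even
v=3: not even
v=-3: not even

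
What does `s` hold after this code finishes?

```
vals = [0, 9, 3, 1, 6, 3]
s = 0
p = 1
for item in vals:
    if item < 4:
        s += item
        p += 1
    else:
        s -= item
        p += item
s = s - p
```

-28

item=0: <4, s = 0+0 = 0; p=2
item=9: not <4, s = 0-9 = -9; p=11
item=3: <4, s = (-9)+3 = -6; p=12
item=1: <4, s = (-6)+1 = -5; p=13
item=6: not <4, s = (-5)-6 = -11; p=19
item=3: <4, s = (-11)+3 = -8; p=20
s-p = (-8)-20 = -28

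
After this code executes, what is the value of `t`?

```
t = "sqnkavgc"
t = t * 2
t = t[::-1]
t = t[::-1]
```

repeat ×2 → 'sqnkavgcsqnkavgc'
reverse → 'cgvaknqscgvaknqs'
reverse → 'sqnkavgcsqnkavgc'

'sqnkavgcsqnkavgc'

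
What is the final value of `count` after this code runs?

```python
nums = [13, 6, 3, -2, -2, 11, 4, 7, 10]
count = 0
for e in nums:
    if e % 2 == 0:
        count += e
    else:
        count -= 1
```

12

e=13: not even, count = 0-1 = -1
e=6: even, count = (-1)+6 = 5
e=3: not even, count = 5-1 = 4
e=-2: even, count = 4+(-2) = 2
e=-2: even, count = 2+(-2) = 0
e=11: not even, count = 0-1 = -1
e=4: even, count = (-1)+4 = 3
e=7: not even, count = 3-1 = 2
e=10: even, count = 2+10 = 12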